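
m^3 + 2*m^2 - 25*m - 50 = (m - 5)*(m + 2)*(m + 5)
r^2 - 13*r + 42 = (r - 7)*(r - 6)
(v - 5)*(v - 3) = v^2 - 8*v + 15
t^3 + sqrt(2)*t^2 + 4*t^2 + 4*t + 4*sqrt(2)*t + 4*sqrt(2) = (t + 2)^2*(t + sqrt(2))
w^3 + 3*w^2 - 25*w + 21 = (w - 3)*(w - 1)*(w + 7)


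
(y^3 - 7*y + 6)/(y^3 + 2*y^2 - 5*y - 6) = (y - 1)/(y + 1)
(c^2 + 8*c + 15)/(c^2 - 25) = (c + 3)/(c - 5)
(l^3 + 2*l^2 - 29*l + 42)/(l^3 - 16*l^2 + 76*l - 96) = (l^2 + 4*l - 21)/(l^2 - 14*l + 48)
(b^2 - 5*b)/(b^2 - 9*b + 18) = b*(b - 5)/(b^2 - 9*b + 18)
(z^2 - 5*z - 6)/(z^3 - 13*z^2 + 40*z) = (z^2 - 5*z - 6)/(z*(z^2 - 13*z + 40))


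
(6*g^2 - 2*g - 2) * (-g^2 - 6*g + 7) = -6*g^4 - 34*g^3 + 56*g^2 - 2*g - 14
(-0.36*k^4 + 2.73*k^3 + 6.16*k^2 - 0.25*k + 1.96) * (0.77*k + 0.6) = -0.2772*k^5 + 1.8861*k^4 + 6.3812*k^3 + 3.5035*k^2 + 1.3592*k + 1.176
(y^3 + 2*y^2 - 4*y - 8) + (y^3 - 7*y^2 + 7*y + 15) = 2*y^3 - 5*y^2 + 3*y + 7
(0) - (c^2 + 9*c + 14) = -c^2 - 9*c - 14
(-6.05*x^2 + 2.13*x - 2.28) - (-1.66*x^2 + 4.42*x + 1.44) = -4.39*x^2 - 2.29*x - 3.72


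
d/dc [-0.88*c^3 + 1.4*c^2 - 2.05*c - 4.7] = -2.64*c^2 + 2.8*c - 2.05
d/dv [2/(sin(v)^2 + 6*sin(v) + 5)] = -4*(sin(v) + 3)*cos(v)/(sin(v)^2 + 6*sin(v) + 5)^2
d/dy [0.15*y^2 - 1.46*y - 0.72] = 0.3*y - 1.46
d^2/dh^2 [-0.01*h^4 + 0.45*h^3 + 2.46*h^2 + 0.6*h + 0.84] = -0.12*h^2 + 2.7*h + 4.92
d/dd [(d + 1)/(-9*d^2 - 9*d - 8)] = (9*d^2 + 18*d + 1)/(81*d^4 + 162*d^3 + 225*d^2 + 144*d + 64)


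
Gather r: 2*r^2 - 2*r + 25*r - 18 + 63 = 2*r^2 + 23*r + 45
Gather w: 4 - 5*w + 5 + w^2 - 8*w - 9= w^2 - 13*w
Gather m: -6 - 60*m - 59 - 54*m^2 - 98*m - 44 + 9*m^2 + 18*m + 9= -45*m^2 - 140*m - 100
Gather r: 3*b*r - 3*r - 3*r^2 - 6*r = -3*r^2 + r*(3*b - 9)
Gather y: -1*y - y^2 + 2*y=-y^2 + y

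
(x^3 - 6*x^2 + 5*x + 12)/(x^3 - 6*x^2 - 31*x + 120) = (x^2 - 3*x - 4)/(x^2 - 3*x - 40)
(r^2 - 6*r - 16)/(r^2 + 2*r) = (r - 8)/r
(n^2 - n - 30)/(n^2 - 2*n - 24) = (n + 5)/(n + 4)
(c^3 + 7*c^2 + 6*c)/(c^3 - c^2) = (c^2 + 7*c + 6)/(c*(c - 1))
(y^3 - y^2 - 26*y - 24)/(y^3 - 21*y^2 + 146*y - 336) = (y^2 + 5*y + 4)/(y^2 - 15*y + 56)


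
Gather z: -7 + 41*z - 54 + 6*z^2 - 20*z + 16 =6*z^2 + 21*z - 45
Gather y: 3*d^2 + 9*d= 3*d^2 + 9*d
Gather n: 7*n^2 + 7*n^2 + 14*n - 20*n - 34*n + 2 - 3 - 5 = 14*n^2 - 40*n - 6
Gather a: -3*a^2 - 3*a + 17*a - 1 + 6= -3*a^2 + 14*a + 5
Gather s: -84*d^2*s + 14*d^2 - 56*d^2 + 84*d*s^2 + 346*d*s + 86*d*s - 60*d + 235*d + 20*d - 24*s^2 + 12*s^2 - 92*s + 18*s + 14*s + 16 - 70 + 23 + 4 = -42*d^2 + 195*d + s^2*(84*d - 12) + s*(-84*d^2 + 432*d - 60) - 27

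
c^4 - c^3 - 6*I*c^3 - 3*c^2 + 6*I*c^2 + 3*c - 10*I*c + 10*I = (c - 1)*(c - 5*I)*(c - 2*I)*(c + I)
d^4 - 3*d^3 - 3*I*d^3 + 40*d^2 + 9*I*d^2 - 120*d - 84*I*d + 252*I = (d - 3)*(d - 7*I)*(d - 2*I)*(d + 6*I)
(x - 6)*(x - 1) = x^2 - 7*x + 6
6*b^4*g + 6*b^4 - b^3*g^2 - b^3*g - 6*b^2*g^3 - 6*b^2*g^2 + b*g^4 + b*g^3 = (-6*b + g)*(-b + g)*(b + g)*(b*g + b)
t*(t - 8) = t^2 - 8*t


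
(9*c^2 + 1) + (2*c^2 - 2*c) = 11*c^2 - 2*c + 1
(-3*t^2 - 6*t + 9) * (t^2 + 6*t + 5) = -3*t^4 - 24*t^3 - 42*t^2 + 24*t + 45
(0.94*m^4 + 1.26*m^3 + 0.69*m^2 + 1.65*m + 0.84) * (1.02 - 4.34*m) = -4.0796*m^5 - 4.5096*m^4 - 1.7094*m^3 - 6.4572*m^2 - 1.9626*m + 0.8568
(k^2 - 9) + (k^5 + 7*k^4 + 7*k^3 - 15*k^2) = k^5 + 7*k^4 + 7*k^3 - 14*k^2 - 9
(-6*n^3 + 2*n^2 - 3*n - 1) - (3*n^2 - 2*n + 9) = -6*n^3 - n^2 - n - 10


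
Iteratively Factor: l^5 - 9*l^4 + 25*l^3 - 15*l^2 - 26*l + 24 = (l - 1)*(l^4 - 8*l^3 + 17*l^2 + 2*l - 24) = (l - 3)*(l - 1)*(l^3 - 5*l^2 + 2*l + 8) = (l - 3)*(l - 1)*(l + 1)*(l^2 - 6*l + 8) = (l - 3)*(l - 2)*(l - 1)*(l + 1)*(l - 4)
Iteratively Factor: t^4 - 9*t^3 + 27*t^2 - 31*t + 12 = (t - 1)*(t^3 - 8*t^2 + 19*t - 12) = (t - 1)^2*(t^2 - 7*t + 12) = (t - 4)*(t - 1)^2*(t - 3)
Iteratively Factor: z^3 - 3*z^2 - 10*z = (z - 5)*(z^2 + 2*z) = z*(z - 5)*(z + 2)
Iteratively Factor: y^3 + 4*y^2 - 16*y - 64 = (y + 4)*(y^2 - 16) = (y + 4)^2*(y - 4)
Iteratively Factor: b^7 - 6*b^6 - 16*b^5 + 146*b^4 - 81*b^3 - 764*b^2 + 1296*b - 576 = (b - 1)*(b^6 - 5*b^5 - 21*b^4 + 125*b^3 + 44*b^2 - 720*b + 576) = (b - 4)*(b - 1)*(b^5 - b^4 - 25*b^3 + 25*b^2 + 144*b - 144) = (b - 4)*(b - 1)*(b + 4)*(b^4 - 5*b^3 - 5*b^2 + 45*b - 36) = (b - 4)*(b - 1)*(b + 3)*(b + 4)*(b^3 - 8*b^2 + 19*b - 12) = (b - 4)*(b - 1)^2*(b + 3)*(b + 4)*(b^2 - 7*b + 12) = (b - 4)^2*(b - 1)^2*(b + 3)*(b + 4)*(b - 3)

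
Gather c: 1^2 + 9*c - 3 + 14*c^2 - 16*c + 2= 14*c^2 - 7*c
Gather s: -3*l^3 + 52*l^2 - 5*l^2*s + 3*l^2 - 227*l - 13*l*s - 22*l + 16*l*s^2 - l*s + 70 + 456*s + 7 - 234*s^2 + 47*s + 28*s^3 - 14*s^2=-3*l^3 + 55*l^2 - 249*l + 28*s^3 + s^2*(16*l - 248) + s*(-5*l^2 - 14*l + 503) + 77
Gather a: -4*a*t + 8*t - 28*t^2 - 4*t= -4*a*t - 28*t^2 + 4*t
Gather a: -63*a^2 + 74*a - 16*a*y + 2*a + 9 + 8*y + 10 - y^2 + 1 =-63*a^2 + a*(76 - 16*y) - y^2 + 8*y + 20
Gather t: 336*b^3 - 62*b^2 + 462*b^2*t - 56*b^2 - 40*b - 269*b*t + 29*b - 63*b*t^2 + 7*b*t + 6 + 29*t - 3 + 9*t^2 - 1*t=336*b^3 - 118*b^2 - 11*b + t^2*(9 - 63*b) + t*(462*b^2 - 262*b + 28) + 3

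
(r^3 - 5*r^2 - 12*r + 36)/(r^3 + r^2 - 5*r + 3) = (r^2 - 8*r + 12)/(r^2 - 2*r + 1)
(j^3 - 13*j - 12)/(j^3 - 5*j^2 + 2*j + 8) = (j + 3)/(j - 2)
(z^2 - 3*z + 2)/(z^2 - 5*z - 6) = (-z^2 + 3*z - 2)/(-z^2 + 5*z + 6)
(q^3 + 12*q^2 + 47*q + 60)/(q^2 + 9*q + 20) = q + 3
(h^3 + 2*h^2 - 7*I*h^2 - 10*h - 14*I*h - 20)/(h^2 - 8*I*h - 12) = (h^2 + h*(2 - 5*I) - 10*I)/(h - 6*I)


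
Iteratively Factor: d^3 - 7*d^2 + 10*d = (d)*(d^2 - 7*d + 10) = d*(d - 5)*(d - 2)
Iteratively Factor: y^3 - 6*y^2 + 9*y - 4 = (y - 1)*(y^2 - 5*y + 4) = (y - 1)^2*(y - 4)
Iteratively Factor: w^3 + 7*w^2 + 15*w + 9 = (w + 3)*(w^2 + 4*w + 3) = (w + 3)^2*(w + 1)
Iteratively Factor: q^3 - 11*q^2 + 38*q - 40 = (q - 2)*(q^2 - 9*q + 20) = (q - 5)*(q - 2)*(q - 4)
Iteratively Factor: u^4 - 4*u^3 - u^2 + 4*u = (u)*(u^3 - 4*u^2 - u + 4) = u*(u - 1)*(u^2 - 3*u - 4) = u*(u - 1)*(u + 1)*(u - 4)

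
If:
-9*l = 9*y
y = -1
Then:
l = 1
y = -1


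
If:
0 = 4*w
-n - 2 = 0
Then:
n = -2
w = 0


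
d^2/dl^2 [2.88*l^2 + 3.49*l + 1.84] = 5.76000000000000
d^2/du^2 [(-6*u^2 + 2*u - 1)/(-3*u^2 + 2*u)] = 2*(18*u^3 + 27*u^2 - 18*u + 4)/(u^3*(27*u^3 - 54*u^2 + 36*u - 8))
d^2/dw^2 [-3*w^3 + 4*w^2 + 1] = 8 - 18*w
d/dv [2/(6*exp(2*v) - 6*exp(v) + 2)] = (3 - 6*exp(v))*exp(v)/(3*exp(2*v) - 3*exp(v) + 1)^2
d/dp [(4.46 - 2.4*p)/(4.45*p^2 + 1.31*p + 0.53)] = (10.68*p^2 - 39.694*p - 7.1146)/(19.8025*p^4 + 11.659*p^3 + 6.4331*p^2 + 1.3886*p + 0.2809)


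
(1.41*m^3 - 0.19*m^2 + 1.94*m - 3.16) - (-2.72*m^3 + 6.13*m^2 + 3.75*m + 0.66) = 4.13*m^3 - 6.32*m^2 - 1.81*m - 3.82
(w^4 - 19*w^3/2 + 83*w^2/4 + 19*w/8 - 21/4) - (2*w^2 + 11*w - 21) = w^4 - 19*w^3/2 + 75*w^2/4 - 69*w/8 + 63/4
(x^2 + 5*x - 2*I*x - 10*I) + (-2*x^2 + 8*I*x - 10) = -x^2 + 5*x + 6*I*x - 10 - 10*I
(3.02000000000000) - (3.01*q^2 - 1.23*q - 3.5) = -3.01*q^2 + 1.23*q + 6.52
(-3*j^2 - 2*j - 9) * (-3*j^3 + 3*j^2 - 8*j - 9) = 9*j^5 - 3*j^4 + 45*j^3 + 16*j^2 + 90*j + 81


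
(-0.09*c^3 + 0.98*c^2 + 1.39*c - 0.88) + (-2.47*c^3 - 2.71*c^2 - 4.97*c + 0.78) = -2.56*c^3 - 1.73*c^2 - 3.58*c - 0.1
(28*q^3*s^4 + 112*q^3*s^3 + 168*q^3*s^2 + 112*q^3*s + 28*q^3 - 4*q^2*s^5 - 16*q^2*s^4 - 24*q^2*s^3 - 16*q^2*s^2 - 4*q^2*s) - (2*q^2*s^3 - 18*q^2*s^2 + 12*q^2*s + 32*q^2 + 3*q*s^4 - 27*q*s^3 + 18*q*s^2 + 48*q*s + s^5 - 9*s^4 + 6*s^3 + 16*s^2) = 28*q^3*s^4 + 112*q^3*s^3 + 168*q^3*s^2 + 112*q^3*s + 28*q^3 - 4*q^2*s^5 - 16*q^2*s^4 - 26*q^2*s^3 + 2*q^2*s^2 - 16*q^2*s - 32*q^2 - 3*q*s^4 + 27*q*s^3 - 18*q*s^2 - 48*q*s - s^5 + 9*s^4 - 6*s^3 - 16*s^2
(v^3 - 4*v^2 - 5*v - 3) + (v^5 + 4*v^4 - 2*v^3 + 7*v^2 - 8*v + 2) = v^5 + 4*v^4 - v^3 + 3*v^2 - 13*v - 1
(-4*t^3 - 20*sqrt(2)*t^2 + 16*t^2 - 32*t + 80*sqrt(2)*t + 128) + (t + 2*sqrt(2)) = -4*t^3 - 20*sqrt(2)*t^2 + 16*t^2 - 31*t + 80*sqrt(2)*t + 2*sqrt(2) + 128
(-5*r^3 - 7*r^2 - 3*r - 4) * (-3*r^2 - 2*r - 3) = 15*r^5 + 31*r^4 + 38*r^3 + 39*r^2 + 17*r + 12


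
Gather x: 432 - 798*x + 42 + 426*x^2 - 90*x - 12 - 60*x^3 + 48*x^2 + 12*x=-60*x^3 + 474*x^2 - 876*x + 462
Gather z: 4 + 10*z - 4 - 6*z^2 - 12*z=-6*z^2 - 2*z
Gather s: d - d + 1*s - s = 0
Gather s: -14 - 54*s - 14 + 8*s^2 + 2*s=8*s^2 - 52*s - 28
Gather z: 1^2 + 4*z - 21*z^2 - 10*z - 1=-21*z^2 - 6*z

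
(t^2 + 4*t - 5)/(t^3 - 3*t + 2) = (t + 5)/(t^2 + t - 2)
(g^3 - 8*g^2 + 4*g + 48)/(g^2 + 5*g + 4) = (g^3 - 8*g^2 + 4*g + 48)/(g^2 + 5*g + 4)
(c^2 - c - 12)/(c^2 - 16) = (c + 3)/(c + 4)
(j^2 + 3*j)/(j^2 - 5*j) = (j + 3)/(j - 5)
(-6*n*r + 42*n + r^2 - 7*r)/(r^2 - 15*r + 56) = (-6*n + r)/(r - 8)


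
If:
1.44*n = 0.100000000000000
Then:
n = 0.07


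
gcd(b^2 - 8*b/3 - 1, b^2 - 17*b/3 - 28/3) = 1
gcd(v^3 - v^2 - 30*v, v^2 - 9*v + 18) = v - 6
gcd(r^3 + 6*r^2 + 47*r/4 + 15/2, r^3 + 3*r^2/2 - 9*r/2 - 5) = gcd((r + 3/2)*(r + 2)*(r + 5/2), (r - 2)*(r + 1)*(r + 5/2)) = r + 5/2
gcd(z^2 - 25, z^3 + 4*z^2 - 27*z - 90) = z - 5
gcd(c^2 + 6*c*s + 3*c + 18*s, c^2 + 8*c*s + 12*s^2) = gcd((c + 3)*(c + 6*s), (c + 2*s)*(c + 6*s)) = c + 6*s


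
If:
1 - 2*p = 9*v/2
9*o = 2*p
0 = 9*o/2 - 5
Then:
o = 10/9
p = 5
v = -2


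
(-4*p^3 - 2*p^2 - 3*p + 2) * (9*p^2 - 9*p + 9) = -36*p^5 + 18*p^4 - 45*p^3 + 27*p^2 - 45*p + 18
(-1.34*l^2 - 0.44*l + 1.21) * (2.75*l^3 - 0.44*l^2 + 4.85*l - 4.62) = -3.685*l^5 - 0.6204*l^4 - 2.9779*l^3 + 3.5244*l^2 + 7.9013*l - 5.5902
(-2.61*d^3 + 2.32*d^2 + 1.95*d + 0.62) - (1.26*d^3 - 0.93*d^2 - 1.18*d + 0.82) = -3.87*d^3 + 3.25*d^2 + 3.13*d - 0.2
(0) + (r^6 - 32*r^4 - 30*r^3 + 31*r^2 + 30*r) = r^6 - 32*r^4 - 30*r^3 + 31*r^2 + 30*r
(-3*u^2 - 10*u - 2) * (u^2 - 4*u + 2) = -3*u^4 + 2*u^3 + 32*u^2 - 12*u - 4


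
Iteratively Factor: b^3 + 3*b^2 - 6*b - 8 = (b - 2)*(b^2 + 5*b + 4) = (b - 2)*(b + 4)*(b + 1)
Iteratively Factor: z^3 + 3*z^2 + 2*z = (z + 1)*(z^2 + 2*z) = z*(z + 1)*(z + 2)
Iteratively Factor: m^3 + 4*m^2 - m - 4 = (m - 1)*(m^2 + 5*m + 4) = (m - 1)*(m + 4)*(m + 1)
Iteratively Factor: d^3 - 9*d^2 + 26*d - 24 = (d - 4)*(d^2 - 5*d + 6) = (d - 4)*(d - 3)*(d - 2)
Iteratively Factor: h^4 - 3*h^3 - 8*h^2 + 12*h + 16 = (h + 1)*(h^3 - 4*h^2 - 4*h + 16) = (h + 1)*(h + 2)*(h^2 - 6*h + 8) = (h - 4)*(h + 1)*(h + 2)*(h - 2)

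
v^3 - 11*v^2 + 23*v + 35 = (v - 7)*(v - 5)*(v + 1)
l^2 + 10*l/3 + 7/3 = (l + 1)*(l + 7/3)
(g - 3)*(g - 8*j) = g^2 - 8*g*j - 3*g + 24*j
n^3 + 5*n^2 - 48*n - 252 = (n - 7)*(n + 6)^2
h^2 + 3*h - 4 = (h - 1)*(h + 4)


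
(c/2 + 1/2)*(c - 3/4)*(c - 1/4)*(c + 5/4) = c^4/2 + 5*c^3/8 - 13*c^2/32 - 53*c/128 + 15/128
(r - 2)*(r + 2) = r^2 - 4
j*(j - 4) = j^2 - 4*j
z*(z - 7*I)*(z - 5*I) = z^3 - 12*I*z^2 - 35*z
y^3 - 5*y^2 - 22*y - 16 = (y - 8)*(y + 1)*(y + 2)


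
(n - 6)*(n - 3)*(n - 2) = n^3 - 11*n^2 + 36*n - 36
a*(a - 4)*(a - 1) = a^3 - 5*a^2 + 4*a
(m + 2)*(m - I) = m^2 + 2*m - I*m - 2*I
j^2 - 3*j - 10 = (j - 5)*(j + 2)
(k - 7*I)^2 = k^2 - 14*I*k - 49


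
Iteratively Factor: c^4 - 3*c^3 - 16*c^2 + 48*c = (c + 4)*(c^3 - 7*c^2 + 12*c) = c*(c + 4)*(c^2 - 7*c + 12) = c*(c - 4)*(c + 4)*(c - 3)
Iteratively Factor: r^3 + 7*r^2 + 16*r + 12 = (r + 2)*(r^2 + 5*r + 6) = (r + 2)^2*(r + 3)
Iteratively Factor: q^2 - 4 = (q + 2)*(q - 2)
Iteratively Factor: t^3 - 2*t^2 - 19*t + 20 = (t - 1)*(t^2 - t - 20) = (t - 5)*(t - 1)*(t + 4)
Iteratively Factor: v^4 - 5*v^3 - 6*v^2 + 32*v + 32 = (v + 1)*(v^3 - 6*v^2 + 32) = (v - 4)*(v + 1)*(v^2 - 2*v - 8) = (v - 4)*(v + 1)*(v + 2)*(v - 4)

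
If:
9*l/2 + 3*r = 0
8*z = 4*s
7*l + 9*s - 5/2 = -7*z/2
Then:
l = 5/14 - 43*z/14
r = 129*z/28 - 15/28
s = 2*z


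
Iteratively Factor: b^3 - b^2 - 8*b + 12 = (b - 2)*(b^2 + b - 6) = (b - 2)*(b + 3)*(b - 2)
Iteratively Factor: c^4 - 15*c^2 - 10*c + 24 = (c + 2)*(c^3 - 2*c^2 - 11*c + 12) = (c - 1)*(c + 2)*(c^2 - c - 12) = (c - 1)*(c + 2)*(c + 3)*(c - 4)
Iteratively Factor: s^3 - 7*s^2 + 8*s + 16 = (s - 4)*(s^2 - 3*s - 4) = (s - 4)^2*(s + 1)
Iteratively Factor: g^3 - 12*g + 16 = (g - 2)*(g^2 + 2*g - 8) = (g - 2)^2*(g + 4)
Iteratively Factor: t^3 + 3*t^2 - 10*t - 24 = (t - 3)*(t^2 + 6*t + 8) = (t - 3)*(t + 4)*(t + 2)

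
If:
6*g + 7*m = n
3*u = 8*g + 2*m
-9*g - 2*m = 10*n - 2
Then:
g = 36*u/73 - 2/219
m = 8/219 - 69*u/146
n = 44/219 - 51*u/146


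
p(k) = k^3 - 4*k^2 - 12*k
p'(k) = 3*k^2 - 8*k - 12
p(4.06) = -47.73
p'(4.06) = 4.97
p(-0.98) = 6.98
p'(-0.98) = -1.28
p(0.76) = -10.99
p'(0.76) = -16.35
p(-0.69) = 6.05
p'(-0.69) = -5.05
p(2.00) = -32.00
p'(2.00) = -16.00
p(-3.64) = -57.55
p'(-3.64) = 56.87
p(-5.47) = -217.71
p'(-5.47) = 121.52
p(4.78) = -39.54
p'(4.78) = 18.31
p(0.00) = 0.00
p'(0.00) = -12.00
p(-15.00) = -4095.00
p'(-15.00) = 783.00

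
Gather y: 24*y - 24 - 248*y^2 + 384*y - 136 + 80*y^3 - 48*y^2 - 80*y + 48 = 80*y^3 - 296*y^2 + 328*y - 112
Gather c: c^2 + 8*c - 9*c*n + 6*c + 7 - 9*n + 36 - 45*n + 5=c^2 + c*(14 - 9*n) - 54*n + 48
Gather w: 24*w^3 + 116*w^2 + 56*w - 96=24*w^3 + 116*w^2 + 56*w - 96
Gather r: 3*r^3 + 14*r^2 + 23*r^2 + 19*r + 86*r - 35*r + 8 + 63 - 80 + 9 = 3*r^3 + 37*r^2 + 70*r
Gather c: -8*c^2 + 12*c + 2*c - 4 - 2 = -8*c^2 + 14*c - 6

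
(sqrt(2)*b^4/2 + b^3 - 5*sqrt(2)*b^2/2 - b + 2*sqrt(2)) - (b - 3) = sqrt(2)*b^4/2 + b^3 - 5*sqrt(2)*b^2/2 - 2*b + 2*sqrt(2) + 3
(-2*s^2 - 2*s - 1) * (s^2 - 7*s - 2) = -2*s^4 + 12*s^3 + 17*s^2 + 11*s + 2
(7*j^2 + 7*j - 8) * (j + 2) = 7*j^3 + 21*j^2 + 6*j - 16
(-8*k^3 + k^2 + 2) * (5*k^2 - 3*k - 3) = -40*k^5 + 29*k^4 + 21*k^3 + 7*k^2 - 6*k - 6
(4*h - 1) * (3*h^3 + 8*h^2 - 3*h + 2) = 12*h^4 + 29*h^3 - 20*h^2 + 11*h - 2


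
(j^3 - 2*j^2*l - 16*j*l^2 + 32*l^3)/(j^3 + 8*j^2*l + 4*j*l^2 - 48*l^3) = (j - 4*l)/(j + 6*l)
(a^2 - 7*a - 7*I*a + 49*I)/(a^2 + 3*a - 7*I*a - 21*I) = (a - 7)/(a + 3)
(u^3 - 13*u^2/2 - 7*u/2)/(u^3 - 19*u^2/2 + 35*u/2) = (2*u + 1)/(2*u - 5)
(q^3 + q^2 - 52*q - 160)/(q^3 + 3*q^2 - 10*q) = (q^2 - 4*q - 32)/(q*(q - 2))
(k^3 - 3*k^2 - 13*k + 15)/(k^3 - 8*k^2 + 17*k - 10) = (k + 3)/(k - 2)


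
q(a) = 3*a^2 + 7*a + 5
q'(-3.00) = -11.00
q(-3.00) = 11.00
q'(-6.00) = -29.00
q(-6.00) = 71.00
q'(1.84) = 18.04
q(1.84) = 28.04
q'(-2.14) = -5.84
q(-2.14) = 3.76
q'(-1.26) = -0.56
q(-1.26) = 0.94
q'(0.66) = 10.96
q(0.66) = 10.93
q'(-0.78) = 2.32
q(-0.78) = 1.37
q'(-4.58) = -20.48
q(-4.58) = 35.87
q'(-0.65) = 3.10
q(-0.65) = 1.72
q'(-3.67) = -15.02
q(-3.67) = 19.72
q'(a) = 6*a + 7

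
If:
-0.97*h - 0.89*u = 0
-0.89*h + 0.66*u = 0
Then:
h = 0.00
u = 0.00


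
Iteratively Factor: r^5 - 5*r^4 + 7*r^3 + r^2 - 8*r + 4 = (r + 1)*(r^4 - 6*r^3 + 13*r^2 - 12*r + 4) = (r - 2)*(r + 1)*(r^3 - 4*r^2 + 5*r - 2) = (r - 2)^2*(r + 1)*(r^2 - 2*r + 1) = (r - 2)^2*(r - 1)*(r + 1)*(r - 1)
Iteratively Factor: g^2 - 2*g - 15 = (g + 3)*(g - 5)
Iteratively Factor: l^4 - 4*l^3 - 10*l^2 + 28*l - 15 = (l - 1)*(l^3 - 3*l^2 - 13*l + 15) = (l - 1)*(l + 3)*(l^2 - 6*l + 5) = (l - 5)*(l - 1)*(l + 3)*(l - 1)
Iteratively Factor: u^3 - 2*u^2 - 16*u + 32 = (u - 2)*(u^2 - 16) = (u - 2)*(u + 4)*(u - 4)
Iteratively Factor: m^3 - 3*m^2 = (m)*(m^2 - 3*m) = m*(m - 3)*(m)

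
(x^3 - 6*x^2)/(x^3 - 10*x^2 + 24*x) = x/(x - 4)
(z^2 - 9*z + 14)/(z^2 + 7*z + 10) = (z^2 - 9*z + 14)/(z^2 + 7*z + 10)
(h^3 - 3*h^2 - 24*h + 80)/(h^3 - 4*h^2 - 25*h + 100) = (h - 4)/(h - 5)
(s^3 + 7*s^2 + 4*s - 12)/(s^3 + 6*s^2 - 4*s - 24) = (s - 1)/(s - 2)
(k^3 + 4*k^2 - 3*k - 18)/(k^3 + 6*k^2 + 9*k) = (k - 2)/k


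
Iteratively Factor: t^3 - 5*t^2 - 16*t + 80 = (t + 4)*(t^2 - 9*t + 20) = (t - 5)*(t + 4)*(t - 4)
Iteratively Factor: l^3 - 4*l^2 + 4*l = (l - 2)*(l^2 - 2*l) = l*(l - 2)*(l - 2)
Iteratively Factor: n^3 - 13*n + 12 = (n + 4)*(n^2 - 4*n + 3) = (n - 1)*(n + 4)*(n - 3)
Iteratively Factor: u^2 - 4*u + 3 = (u - 1)*(u - 3)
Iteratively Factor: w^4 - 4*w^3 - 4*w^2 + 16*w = (w - 2)*(w^3 - 2*w^2 - 8*w) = w*(w - 2)*(w^2 - 2*w - 8) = w*(w - 4)*(w - 2)*(w + 2)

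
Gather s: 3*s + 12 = 3*s + 12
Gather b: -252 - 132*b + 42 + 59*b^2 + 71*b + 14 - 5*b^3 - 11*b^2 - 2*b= -5*b^3 + 48*b^2 - 63*b - 196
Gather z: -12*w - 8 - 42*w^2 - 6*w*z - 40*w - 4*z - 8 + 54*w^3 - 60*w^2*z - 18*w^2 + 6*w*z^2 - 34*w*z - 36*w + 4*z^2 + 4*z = 54*w^3 - 60*w^2 - 88*w + z^2*(6*w + 4) + z*(-60*w^2 - 40*w) - 16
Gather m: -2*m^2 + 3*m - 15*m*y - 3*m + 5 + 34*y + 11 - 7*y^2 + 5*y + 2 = -2*m^2 - 15*m*y - 7*y^2 + 39*y + 18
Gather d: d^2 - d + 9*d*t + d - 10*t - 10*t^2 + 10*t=d^2 + 9*d*t - 10*t^2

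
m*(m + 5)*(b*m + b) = b*m^3 + 6*b*m^2 + 5*b*m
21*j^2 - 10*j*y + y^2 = (-7*j + y)*(-3*j + y)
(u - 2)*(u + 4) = u^2 + 2*u - 8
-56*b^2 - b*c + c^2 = (-8*b + c)*(7*b + c)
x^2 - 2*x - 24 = (x - 6)*(x + 4)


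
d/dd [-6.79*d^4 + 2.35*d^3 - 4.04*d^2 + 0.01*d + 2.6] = -27.16*d^3 + 7.05*d^2 - 8.08*d + 0.01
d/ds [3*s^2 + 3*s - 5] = 6*s + 3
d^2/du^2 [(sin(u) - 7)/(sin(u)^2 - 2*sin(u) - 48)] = (sin(u)^5 - 26*sin(u)^4 + 328*sin(u)^3 - 1426*sin(u)^2 + 2604*sin(u) + 920)/(-sin(u)^2 + 2*sin(u) + 48)^3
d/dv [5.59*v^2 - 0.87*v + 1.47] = 11.18*v - 0.87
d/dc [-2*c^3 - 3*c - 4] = -6*c^2 - 3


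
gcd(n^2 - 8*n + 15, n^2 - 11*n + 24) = n - 3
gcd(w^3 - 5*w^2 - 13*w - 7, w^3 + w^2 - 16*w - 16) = w + 1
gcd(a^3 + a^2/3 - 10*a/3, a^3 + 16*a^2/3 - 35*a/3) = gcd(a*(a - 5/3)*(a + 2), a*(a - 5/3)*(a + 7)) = a^2 - 5*a/3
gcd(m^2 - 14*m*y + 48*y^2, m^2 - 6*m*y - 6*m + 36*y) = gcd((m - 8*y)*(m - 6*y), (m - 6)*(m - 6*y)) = -m + 6*y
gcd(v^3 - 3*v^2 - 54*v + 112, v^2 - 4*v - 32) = v - 8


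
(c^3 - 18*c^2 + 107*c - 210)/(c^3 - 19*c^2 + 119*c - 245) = (c - 6)/(c - 7)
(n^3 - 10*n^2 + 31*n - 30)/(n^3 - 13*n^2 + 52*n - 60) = (n - 3)/(n - 6)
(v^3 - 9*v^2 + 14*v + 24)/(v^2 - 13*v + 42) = (v^2 - 3*v - 4)/(v - 7)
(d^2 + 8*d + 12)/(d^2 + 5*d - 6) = (d + 2)/(d - 1)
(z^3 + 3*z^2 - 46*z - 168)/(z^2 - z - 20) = (z^2 - z - 42)/(z - 5)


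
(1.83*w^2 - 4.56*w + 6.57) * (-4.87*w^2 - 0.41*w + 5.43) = -8.9121*w^4 + 21.4569*w^3 - 20.1894*w^2 - 27.4545*w + 35.6751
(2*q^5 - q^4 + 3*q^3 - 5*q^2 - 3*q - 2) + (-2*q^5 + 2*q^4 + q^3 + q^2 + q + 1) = q^4 + 4*q^3 - 4*q^2 - 2*q - 1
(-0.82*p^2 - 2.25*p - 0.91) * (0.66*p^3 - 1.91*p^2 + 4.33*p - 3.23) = -0.5412*p^5 + 0.0811999999999997*p^4 + 0.1463*p^3 - 5.3558*p^2 + 3.3272*p + 2.9393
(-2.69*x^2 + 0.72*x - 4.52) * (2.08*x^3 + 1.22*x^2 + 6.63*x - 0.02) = -5.5952*x^5 - 1.7842*x^4 - 26.3579*x^3 - 0.686999999999999*x^2 - 29.982*x + 0.0904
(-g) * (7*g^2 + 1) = -7*g^3 - g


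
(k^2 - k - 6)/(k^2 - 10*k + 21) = (k + 2)/(k - 7)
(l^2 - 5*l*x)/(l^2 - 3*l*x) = (l - 5*x)/(l - 3*x)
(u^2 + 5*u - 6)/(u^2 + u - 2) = (u + 6)/(u + 2)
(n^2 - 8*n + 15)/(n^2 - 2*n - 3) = (n - 5)/(n + 1)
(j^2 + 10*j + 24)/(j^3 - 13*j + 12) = (j + 6)/(j^2 - 4*j + 3)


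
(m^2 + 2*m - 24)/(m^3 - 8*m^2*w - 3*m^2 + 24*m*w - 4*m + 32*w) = (-m - 6)/(-m^2 + 8*m*w - m + 8*w)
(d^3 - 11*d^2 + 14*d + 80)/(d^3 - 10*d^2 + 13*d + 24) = (d^2 - 3*d - 10)/(d^2 - 2*d - 3)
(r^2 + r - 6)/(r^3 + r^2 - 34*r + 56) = (r + 3)/(r^2 + 3*r - 28)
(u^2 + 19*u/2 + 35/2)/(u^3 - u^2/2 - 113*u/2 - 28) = (2*u + 5)/(2*u^2 - 15*u - 8)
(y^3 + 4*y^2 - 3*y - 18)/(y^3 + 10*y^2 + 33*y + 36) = (y - 2)/(y + 4)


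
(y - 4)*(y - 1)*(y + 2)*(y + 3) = y^4 - 15*y^2 - 10*y + 24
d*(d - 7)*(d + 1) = d^3 - 6*d^2 - 7*d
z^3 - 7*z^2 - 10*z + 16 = (z - 8)*(z - 1)*(z + 2)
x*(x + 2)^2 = x^3 + 4*x^2 + 4*x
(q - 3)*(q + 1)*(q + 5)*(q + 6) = q^4 + 9*q^3 + 5*q^2 - 93*q - 90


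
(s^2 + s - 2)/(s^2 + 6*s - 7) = (s + 2)/(s + 7)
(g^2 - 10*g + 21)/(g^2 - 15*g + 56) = (g - 3)/(g - 8)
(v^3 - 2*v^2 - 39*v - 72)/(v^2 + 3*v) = v - 5 - 24/v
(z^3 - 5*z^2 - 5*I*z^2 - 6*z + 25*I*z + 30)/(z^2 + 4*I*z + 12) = (z^2 - z*(5 + 3*I) + 15*I)/(z + 6*I)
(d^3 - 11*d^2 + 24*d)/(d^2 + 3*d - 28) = d*(d^2 - 11*d + 24)/(d^2 + 3*d - 28)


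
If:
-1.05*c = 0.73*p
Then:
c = -0.695238095238095*p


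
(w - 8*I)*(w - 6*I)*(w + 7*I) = w^3 - 7*I*w^2 + 50*w - 336*I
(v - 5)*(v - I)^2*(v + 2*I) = v^4 - 5*v^3 + 3*v^2 - 15*v - 2*I*v + 10*I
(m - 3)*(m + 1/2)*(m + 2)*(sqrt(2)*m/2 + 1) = sqrt(2)*m^4/2 - sqrt(2)*m^3/4 + m^3 - 13*sqrt(2)*m^2/4 - m^2/2 - 13*m/2 - 3*sqrt(2)*m/2 - 3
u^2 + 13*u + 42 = (u + 6)*(u + 7)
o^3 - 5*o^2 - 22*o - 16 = (o - 8)*(o + 1)*(o + 2)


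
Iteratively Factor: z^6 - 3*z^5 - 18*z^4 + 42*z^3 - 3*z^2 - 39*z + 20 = (z + 4)*(z^5 - 7*z^4 + 10*z^3 + 2*z^2 - 11*z + 5) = (z - 1)*(z + 4)*(z^4 - 6*z^3 + 4*z^2 + 6*z - 5) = (z - 1)^2*(z + 4)*(z^3 - 5*z^2 - z + 5) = (z - 5)*(z - 1)^2*(z + 4)*(z^2 - 1) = (z - 5)*(z - 1)^3*(z + 4)*(z + 1)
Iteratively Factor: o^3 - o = (o)*(o^2 - 1) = o*(o + 1)*(o - 1)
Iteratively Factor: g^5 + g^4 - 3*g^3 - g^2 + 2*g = (g - 1)*(g^4 + 2*g^3 - g^2 - 2*g) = (g - 1)^2*(g^3 + 3*g^2 + 2*g) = (g - 1)^2*(g + 2)*(g^2 + g) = (g - 1)^2*(g + 1)*(g + 2)*(g)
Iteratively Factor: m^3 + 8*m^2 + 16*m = (m)*(m^2 + 8*m + 16) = m*(m + 4)*(m + 4)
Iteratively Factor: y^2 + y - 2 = (y - 1)*(y + 2)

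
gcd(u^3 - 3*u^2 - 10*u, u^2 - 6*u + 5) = u - 5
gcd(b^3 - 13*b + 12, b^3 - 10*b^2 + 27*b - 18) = b^2 - 4*b + 3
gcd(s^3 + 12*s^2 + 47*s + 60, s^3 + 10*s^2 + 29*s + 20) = s^2 + 9*s + 20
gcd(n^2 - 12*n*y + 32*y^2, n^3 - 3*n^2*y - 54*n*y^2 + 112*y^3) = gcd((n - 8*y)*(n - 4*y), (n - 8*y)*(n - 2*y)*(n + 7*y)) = -n + 8*y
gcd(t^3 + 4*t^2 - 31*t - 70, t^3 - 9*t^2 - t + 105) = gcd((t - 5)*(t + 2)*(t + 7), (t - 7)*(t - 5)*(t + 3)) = t - 5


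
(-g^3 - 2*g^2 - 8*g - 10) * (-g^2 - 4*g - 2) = g^5 + 6*g^4 + 18*g^3 + 46*g^2 + 56*g + 20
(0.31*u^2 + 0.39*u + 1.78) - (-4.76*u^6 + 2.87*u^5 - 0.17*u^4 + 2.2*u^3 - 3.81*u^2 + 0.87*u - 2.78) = 4.76*u^6 - 2.87*u^5 + 0.17*u^4 - 2.2*u^3 + 4.12*u^2 - 0.48*u + 4.56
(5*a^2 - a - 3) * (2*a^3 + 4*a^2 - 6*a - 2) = 10*a^5 + 18*a^4 - 40*a^3 - 16*a^2 + 20*a + 6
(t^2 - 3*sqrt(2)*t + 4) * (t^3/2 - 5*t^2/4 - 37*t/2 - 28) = t^5/2 - 3*sqrt(2)*t^4/2 - 5*t^4/4 - 33*t^3/2 + 15*sqrt(2)*t^3/4 - 33*t^2 + 111*sqrt(2)*t^2/2 - 74*t + 84*sqrt(2)*t - 112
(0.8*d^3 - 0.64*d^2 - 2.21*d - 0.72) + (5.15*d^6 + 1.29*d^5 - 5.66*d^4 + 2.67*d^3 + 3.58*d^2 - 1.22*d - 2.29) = 5.15*d^6 + 1.29*d^5 - 5.66*d^4 + 3.47*d^3 + 2.94*d^2 - 3.43*d - 3.01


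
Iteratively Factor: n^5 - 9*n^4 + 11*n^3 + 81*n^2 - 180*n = (n + 3)*(n^4 - 12*n^3 + 47*n^2 - 60*n) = n*(n + 3)*(n^3 - 12*n^2 + 47*n - 60) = n*(n - 5)*(n + 3)*(n^2 - 7*n + 12) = n*(n - 5)*(n - 4)*(n + 3)*(n - 3)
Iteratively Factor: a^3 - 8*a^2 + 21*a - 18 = (a - 3)*(a^2 - 5*a + 6) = (a - 3)*(a - 2)*(a - 3)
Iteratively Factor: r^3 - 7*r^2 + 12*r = (r - 3)*(r^2 - 4*r) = r*(r - 3)*(r - 4)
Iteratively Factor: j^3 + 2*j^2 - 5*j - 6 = (j - 2)*(j^2 + 4*j + 3) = (j - 2)*(j + 3)*(j + 1)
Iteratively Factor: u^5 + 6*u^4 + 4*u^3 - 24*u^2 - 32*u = (u + 2)*(u^4 + 4*u^3 - 4*u^2 - 16*u) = u*(u + 2)*(u^3 + 4*u^2 - 4*u - 16) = u*(u + 2)^2*(u^2 + 2*u - 8) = u*(u - 2)*(u + 2)^2*(u + 4)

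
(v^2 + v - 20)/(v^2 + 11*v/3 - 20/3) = 3*(v - 4)/(3*v - 4)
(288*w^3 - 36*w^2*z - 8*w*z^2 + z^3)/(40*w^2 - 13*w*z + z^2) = (-36*w^2 + z^2)/(-5*w + z)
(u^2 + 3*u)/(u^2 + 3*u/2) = 2*(u + 3)/(2*u + 3)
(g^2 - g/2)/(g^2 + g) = (g - 1/2)/(g + 1)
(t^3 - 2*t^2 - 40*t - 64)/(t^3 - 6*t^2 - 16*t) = (t + 4)/t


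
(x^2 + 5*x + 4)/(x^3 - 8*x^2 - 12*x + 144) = (x + 1)/(x^2 - 12*x + 36)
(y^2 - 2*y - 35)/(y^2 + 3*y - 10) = (y - 7)/(y - 2)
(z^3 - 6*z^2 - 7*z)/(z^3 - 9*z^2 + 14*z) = (z + 1)/(z - 2)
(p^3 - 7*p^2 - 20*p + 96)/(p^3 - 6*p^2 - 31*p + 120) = (p + 4)/(p + 5)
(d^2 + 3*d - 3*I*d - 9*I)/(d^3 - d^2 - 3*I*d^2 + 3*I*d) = (d + 3)/(d*(d - 1))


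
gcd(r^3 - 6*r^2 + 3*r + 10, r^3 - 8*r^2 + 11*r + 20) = r^2 - 4*r - 5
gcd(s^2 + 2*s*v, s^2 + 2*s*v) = s^2 + 2*s*v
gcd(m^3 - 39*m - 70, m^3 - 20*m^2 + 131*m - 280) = m - 7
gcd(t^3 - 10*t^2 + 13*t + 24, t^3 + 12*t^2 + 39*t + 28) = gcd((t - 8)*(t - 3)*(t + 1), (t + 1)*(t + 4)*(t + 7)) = t + 1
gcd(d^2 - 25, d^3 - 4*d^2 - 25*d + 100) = d^2 - 25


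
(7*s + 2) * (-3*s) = -21*s^2 - 6*s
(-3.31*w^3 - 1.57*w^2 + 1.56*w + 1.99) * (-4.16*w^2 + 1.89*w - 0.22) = 13.7696*w^5 + 0.275300000000001*w^4 - 8.7287*w^3 - 4.9846*w^2 + 3.4179*w - 0.4378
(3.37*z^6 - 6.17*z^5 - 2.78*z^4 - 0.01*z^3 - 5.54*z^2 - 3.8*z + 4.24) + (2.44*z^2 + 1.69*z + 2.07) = 3.37*z^6 - 6.17*z^5 - 2.78*z^4 - 0.01*z^3 - 3.1*z^2 - 2.11*z + 6.31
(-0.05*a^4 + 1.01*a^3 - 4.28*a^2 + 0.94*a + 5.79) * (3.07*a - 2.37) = -0.1535*a^5 + 3.2192*a^4 - 15.5333*a^3 + 13.0294*a^2 + 15.5475*a - 13.7223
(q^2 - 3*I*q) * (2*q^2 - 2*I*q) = 2*q^4 - 8*I*q^3 - 6*q^2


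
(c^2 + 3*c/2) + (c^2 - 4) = 2*c^2 + 3*c/2 - 4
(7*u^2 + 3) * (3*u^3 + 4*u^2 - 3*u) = 21*u^5 + 28*u^4 - 12*u^3 + 12*u^2 - 9*u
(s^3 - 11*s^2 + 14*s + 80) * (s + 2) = s^4 - 9*s^3 - 8*s^2 + 108*s + 160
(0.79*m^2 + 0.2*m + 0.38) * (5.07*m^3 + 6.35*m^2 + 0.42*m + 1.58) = 4.0053*m^5 + 6.0305*m^4 + 3.5284*m^3 + 3.7452*m^2 + 0.4756*m + 0.6004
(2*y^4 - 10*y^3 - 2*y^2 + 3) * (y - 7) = 2*y^5 - 24*y^4 + 68*y^3 + 14*y^2 + 3*y - 21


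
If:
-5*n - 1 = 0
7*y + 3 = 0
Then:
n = -1/5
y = -3/7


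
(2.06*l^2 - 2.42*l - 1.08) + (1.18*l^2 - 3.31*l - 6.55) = 3.24*l^2 - 5.73*l - 7.63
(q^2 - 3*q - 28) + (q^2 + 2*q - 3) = 2*q^2 - q - 31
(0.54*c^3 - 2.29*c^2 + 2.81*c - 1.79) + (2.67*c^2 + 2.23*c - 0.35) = 0.54*c^3 + 0.38*c^2 + 5.04*c - 2.14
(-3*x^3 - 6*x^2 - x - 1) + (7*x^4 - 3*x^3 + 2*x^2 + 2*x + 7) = 7*x^4 - 6*x^3 - 4*x^2 + x + 6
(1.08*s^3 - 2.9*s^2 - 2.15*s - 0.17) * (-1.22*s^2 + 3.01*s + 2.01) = -1.3176*s^5 + 6.7888*s^4 - 3.9352*s^3 - 12.0931*s^2 - 4.8332*s - 0.3417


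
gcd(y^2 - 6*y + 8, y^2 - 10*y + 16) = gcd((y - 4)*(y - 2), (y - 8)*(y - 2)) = y - 2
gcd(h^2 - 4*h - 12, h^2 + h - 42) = h - 6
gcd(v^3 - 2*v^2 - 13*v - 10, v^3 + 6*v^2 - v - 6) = v + 1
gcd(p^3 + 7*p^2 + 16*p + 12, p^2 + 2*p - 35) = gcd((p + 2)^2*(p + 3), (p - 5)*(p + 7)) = 1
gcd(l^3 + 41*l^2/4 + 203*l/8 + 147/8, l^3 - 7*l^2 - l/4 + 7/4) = 1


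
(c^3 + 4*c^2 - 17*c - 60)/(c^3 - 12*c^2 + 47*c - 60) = (c^2 + 8*c + 15)/(c^2 - 8*c + 15)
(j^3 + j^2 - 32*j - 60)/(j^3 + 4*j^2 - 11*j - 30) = (j - 6)/(j - 3)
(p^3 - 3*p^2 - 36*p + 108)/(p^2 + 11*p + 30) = (p^2 - 9*p + 18)/(p + 5)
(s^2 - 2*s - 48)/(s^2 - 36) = (s - 8)/(s - 6)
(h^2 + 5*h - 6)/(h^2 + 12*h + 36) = (h - 1)/(h + 6)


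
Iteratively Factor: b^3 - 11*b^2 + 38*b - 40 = (b - 4)*(b^2 - 7*b + 10) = (b - 5)*(b - 4)*(b - 2)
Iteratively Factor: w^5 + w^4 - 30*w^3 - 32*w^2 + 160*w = (w + 4)*(w^4 - 3*w^3 - 18*w^2 + 40*w) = w*(w + 4)*(w^3 - 3*w^2 - 18*w + 40) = w*(w - 5)*(w + 4)*(w^2 + 2*w - 8) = w*(w - 5)*(w - 2)*(w + 4)*(w + 4)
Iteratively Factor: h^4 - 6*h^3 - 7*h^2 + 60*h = (h - 5)*(h^3 - h^2 - 12*h) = (h - 5)*(h + 3)*(h^2 - 4*h) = h*(h - 5)*(h + 3)*(h - 4)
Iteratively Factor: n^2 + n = (n)*(n + 1)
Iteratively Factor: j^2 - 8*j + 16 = (j - 4)*(j - 4)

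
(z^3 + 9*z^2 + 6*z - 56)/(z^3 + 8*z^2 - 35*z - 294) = (z^2 + 2*z - 8)/(z^2 + z - 42)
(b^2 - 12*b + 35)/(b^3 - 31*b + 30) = (b - 7)/(b^2 + 5*b - 6)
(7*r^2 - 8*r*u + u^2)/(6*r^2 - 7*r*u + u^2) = (7*r - u)/(6*r - u)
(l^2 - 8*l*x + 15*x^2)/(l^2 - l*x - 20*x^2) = (l - 3*x)/(l + 4*x)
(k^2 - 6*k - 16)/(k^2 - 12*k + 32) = (k + 2)/(k - 4)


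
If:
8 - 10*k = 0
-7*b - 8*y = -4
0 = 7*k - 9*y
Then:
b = -44/315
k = 4/5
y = 28/45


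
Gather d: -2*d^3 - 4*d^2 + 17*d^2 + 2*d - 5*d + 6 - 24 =-2*d^3 + 13*d^2 - 3*d - 18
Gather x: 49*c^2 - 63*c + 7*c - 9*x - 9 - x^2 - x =49*c^2 - 56*c - x^2 - 10*x - 9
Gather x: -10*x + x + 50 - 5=45 - 9*x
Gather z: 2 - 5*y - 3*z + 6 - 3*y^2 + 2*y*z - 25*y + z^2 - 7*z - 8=-3*y^2 - 30*y + z^2 + z*(2*y - 10)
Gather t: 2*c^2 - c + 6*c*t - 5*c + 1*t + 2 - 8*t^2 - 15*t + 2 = 2*c^2 - 6*c - 8*t^2 + t*(6*c - 14) + 4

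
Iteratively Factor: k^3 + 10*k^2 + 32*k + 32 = (k + 4)*(k^2 + 6*k + 8) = (k + 2)*(k + 4)*(k + 4)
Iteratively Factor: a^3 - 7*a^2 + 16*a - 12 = (a - 2)*(a^2 - 5*a + 6) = (a - 3)*(a - 2)*(a - 2)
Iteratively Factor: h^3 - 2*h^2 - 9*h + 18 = (h - 3)*(h^2 + h - 6) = (h - 3)*(h + 3)*(h - 2)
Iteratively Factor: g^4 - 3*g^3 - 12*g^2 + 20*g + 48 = (g + 2)*(g^3 - 5*g^2 - 2*g + 24) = (g + 2)^2*(g^2 - 7*g + 12) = (g - 3)*(g + 2)^2*(g - 4)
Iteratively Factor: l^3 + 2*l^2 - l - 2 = (l - 1)*(l^2 + 3*l + 2) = (l - 1)*(l + 1)*(l + 2)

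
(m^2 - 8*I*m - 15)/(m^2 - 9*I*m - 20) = (m - 3*I)/(m - 4*I)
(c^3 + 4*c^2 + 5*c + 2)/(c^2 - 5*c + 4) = (c^3 + 4*c^2 + 5*c + 2)/(c^2 - 5*c + 4)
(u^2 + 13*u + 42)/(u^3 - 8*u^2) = (u^2 + 13*u + 42)/(u^2*(u - 8))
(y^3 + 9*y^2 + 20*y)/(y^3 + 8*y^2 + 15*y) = (y + 4)/(y + 3)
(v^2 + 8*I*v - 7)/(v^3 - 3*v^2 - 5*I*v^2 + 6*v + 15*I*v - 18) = (v + 7*I)/(v^2 + v*(-3 - 6*I) + 18*I)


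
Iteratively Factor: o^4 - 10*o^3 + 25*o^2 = (o - 5)*(o^3 - 5*o^2) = o*(o - 5)*(o^2 - 5*o) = o*(o - 5)^2*(o)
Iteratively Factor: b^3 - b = (b)*(b^2 - 1) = b*(b + 1)*(b - 1)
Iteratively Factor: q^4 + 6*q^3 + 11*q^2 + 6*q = (q + 1)*(q^3 + 5*q^2 + 6*q) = q*(q + 1)*(q^2 + 5*q + 6) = q*(q + 1)*(q + 2)*(q + 3)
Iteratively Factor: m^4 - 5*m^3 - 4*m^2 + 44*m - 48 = (m - 2)*(m^3 - 3*m^2 - 10*m + 24) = (m - 2)*(m + 3)*(m^2 - 6*m + 8) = (m - 4)*(m - 2)*(m + 3)*(m - 2)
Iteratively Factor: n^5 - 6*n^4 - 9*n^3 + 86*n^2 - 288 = (n + 2)*(n^4 - 8*n^3 + 7*n^2 + 72*n - 144) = (n - 3)*(n + 2)*(n^3 - 5*n^2 - 8*n + 48) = (n - 3)*(n + 2)*(n + 3)*(n^2 - 8*n + 16) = (n - 4)*(n - 3)*(n + 2)*(n + 3)*(n - 4)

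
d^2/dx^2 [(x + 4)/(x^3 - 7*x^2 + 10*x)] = 2*(3*x^5 + 3*x^4 - 185*x^3 + 708*x^2 - 840*x + 400)/(x^3*(x^6 - 21*x^5 + 177*x^4 - 763*x^3 + 1770*x^2 - 2100*x + 1000))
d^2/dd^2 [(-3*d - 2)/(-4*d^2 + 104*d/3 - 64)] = 3*(9*(8 - 3*d)*(3*d^2 - 26*d + 48) + 4*(3*d - 13)^2*(3*d + 2))/(2*(3*d^2 - 26*d + 48)^3)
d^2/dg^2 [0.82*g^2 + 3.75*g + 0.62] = 1.64000000000000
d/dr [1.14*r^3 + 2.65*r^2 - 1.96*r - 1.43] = 3.42*r^2 + 5.3*r - 1.96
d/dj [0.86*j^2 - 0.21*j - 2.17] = 1.72*j - 0.21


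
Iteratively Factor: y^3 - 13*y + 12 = (y - 3)*(y^2 + 3*y - 4) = (y - 3)*(y + 4)*(y - 1)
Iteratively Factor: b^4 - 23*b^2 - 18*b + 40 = (b - 5)*(b^3 + 5*b^2 + 2*b - 8) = (b - 5)*(b + 4)*(b^2 + b - 2) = (b - 5)*(b - 1)*(b + 4)*(b + 2)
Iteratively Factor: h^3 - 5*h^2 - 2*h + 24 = (h + 2)*(h^2 - 7*h + 12) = (h - 4)*(h + 2)*(h - 3)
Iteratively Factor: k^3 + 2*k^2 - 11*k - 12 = (k + 4)*(k^2 - 2*k - 3) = (k + 1)*(k + 4)*(k - 3)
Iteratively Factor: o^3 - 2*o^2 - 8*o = (o + 2)*(o^2 - 4*o) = (o - 4)*(o + 2)*(o)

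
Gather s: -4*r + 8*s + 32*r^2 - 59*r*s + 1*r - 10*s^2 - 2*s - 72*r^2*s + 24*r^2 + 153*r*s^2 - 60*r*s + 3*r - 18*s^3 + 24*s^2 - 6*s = 56*r^2 - 18*s^3 + s^2*(153*r + 14) + s*(-72*r^2 - 119*r)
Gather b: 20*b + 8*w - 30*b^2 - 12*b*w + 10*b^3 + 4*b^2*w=10*b^3 + b^2*(4*w - 30) + b*(20 - 12*w) + 8*w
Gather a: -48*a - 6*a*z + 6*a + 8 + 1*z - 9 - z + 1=a*(-6*z - 42)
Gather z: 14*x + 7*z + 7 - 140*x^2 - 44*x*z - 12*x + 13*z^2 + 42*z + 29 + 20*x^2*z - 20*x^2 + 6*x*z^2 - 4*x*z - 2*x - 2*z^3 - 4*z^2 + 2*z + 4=-160*x^2 - 2*z^3 + z^2*(6*x + 9) + z*(20*x^2 - 48*x + 51) + 40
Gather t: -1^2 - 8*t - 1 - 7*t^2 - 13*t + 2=-7*t^2 - 21*t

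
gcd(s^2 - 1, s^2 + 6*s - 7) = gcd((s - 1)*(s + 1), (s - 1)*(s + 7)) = s - 1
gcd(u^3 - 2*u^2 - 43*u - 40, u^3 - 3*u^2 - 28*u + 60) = u + 5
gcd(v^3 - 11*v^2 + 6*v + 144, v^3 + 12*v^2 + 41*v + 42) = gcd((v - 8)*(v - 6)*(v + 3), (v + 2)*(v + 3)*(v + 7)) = v + 3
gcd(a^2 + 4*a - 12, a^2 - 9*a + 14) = a - 2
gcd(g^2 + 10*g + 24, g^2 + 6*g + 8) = g + 4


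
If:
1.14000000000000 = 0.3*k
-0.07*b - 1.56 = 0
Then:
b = -22.29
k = 3.80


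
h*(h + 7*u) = h^2 + 7*h*u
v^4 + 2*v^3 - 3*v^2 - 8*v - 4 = (v - 2)*(v + 1)^2*(v + 2)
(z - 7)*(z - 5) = z^2 - 12*z + 35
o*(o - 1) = o^2 - o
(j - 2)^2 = j^2 - 4*j + 4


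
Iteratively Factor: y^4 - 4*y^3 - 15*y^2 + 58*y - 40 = (y - 1)*(y^3 - 3*y^2 - 18*y + 40) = (y - 2)*(y - 1)*(y^2 - y - 20) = (y - 2)*(y - 1)*(y + 4)*(y - 5)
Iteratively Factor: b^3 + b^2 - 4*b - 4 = (b + 2)*(b^2 - b - 2) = (b - 2)*(b + 2)*(b + 1)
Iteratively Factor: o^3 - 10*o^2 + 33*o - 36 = (o - 3)*(o^2 - 7*o + 12) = (o - 4)*(o - 3)*(o - 3)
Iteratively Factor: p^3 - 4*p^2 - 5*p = (p + 1)*(p^2 - 5*p) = p*(p + 1)*(p - 5)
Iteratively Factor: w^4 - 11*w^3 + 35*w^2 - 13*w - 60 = (w - 5)*(w^3 - 6*w^2 + 5*w + 12) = (w - 5)*(w + 1)*(w^2 - 7*w + 12) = (w - 5)*(w - 4)*(w + 1)*(w - 3)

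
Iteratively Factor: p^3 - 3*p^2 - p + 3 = (p - 1)*(p^2 - 2*p - 3) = (p - 3)*(p - 1)*(p + 1)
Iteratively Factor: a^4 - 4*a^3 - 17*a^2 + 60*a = (a + 4)*(a^3 - 8*a^2 + 15*a) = (a - 5)*(a + 4)*(a^2 - 3*a) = a*(a - 5)*(a + 4)*(a - 3)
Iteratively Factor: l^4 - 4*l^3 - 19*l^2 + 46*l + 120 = (l + 3)*(l^3 - 7*l^2 + 2*l + 40) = (l - 4)*(l + 3)*(l^2 - 3*l - 10) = (l - 4)*(l + 2)*(l + 3)*(l - 5)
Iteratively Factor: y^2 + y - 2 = (y + 2)*(y - 1)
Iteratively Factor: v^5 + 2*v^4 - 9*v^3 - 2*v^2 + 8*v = (v + 4)*(v^4 - 2*v^3 - v^2 + 2*v) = (v - 2)*(v + 4)*(v^3 - v) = v*(v - 2)*(v + 4)*(v^2 - 1) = v*(v - 2)*(v + 1)*(v + 4)*(v - 1)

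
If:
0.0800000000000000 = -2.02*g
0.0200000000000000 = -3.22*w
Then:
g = -0.04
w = -0.01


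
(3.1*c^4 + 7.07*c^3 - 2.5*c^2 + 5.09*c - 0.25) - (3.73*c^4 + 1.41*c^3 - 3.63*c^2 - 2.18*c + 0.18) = -0.63*c^4 + 5.66*c^3 + 1.13*c^2 + 7.27*c - 0.43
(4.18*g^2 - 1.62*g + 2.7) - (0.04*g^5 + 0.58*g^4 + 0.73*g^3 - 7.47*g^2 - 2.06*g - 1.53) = -0.04*g^5 - 0.58*g^4 - 0.73*g^3 + 11.65*g^2 + 0.44*g + 4.23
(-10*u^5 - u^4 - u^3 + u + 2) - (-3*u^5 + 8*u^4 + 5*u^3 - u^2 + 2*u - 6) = -7*u^5 - 9*u^4 - 6*u^3 + u^2 - u + 8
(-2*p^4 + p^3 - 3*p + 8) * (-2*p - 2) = 4*p^5 + 2*p^4 - 2*p^3 + 6*p^2 - 10*p - 16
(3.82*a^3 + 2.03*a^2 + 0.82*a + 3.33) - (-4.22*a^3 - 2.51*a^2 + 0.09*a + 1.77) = 8.04*a^3 + 4.54*a^2 + 0.73*a + 1.56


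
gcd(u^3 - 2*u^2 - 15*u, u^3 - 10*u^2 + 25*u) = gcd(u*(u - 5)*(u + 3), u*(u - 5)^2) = u^2 - 5*u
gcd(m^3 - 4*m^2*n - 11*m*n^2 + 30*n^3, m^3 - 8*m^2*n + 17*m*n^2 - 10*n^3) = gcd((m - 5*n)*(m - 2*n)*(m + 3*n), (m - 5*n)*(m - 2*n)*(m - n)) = m^2 - 7*m*n + 10*n^2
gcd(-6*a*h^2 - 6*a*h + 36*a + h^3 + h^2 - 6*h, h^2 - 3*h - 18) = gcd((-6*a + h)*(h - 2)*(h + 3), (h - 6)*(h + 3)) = h + 3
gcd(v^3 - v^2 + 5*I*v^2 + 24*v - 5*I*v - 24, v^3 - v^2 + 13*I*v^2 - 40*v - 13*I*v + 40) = v^2 + v*(-1 + 8*I) - 8*I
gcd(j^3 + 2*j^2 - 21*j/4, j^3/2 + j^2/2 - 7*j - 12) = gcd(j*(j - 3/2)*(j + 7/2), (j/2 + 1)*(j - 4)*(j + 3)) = 1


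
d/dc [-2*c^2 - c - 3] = -4*c - 1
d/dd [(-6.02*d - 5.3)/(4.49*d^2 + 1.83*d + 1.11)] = (27.0298*d^2 + 47.594*d + 3.0168)/(20.1601*d^4 + 16.4334*d^3 + 13.3167*d^2 + 4.0626*d + 1.2321)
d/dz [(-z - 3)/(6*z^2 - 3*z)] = (2*z^2 + 12*z - 3)/(3*z^2*(4*z^2 - 4*z + 1))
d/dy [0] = 0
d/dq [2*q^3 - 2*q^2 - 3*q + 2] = 6*q^2 - 4*q - 3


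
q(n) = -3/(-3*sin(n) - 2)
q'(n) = -9*cos(n)/(-3*sin(n) - 2)^2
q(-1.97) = -3.93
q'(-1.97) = 5.99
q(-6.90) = 11.33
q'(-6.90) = -104.80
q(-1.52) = -3.01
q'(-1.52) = -0.46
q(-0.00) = 1.50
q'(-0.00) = -2.25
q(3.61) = 4.65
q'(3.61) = 19.27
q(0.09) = 1.32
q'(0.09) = -1.74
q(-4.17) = 0.66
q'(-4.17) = 0.22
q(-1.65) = -3.03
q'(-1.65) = 0.73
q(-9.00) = 3.93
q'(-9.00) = 14.06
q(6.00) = 2.58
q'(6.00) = -6.40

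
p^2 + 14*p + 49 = (p + 7)^2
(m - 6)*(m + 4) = m^2 - 2*m - 24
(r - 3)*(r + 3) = r^2 - 9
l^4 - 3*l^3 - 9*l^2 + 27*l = l*(l - 3)^2*(l + 3)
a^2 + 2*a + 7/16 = (a + 1/4)*(a + 7/4)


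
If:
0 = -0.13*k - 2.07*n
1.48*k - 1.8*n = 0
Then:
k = 0.00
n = 0.00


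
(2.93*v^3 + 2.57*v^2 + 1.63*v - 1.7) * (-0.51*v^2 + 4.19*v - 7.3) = -1.4943*v^5 + 10.966*v^4 - 11.452*v^3 - 11.0643*v^2 - 19.022*v + 12.41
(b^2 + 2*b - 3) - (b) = b^2 + b - 3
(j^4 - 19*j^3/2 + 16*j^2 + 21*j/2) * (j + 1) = j^5 - 17*j^4/2 + 13*j^3/2 + 53*j^2/2 + 21*j/2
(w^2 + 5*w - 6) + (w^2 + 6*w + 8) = 2*w^2 + 11*w + 2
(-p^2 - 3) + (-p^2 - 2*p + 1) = -2*p^2 - 2*p - 2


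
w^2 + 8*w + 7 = (w + 1)*(w + 7)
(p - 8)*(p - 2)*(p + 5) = p^3 - 5*p^2 - 34*p + 80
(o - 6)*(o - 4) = o^2 - 10*o + 24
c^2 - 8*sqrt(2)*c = c*(c - 8*sqrt(2))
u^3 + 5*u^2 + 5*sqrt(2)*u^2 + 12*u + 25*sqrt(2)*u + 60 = (u + 5)*(u + 2*sqrt(2))*(u + 3*sqrt(2))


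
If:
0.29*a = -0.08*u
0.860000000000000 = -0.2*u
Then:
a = 1.19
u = -4.30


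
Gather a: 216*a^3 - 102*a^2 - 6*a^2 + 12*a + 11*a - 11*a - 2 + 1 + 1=216*a^3 - 108*a^2 + 12*a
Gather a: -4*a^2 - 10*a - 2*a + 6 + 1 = -4*a^2 - 12*a + 7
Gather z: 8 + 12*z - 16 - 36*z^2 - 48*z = -36*z^2 - 36*z - 8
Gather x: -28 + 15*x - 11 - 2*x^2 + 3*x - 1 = -2*x^2 + 18*x - 40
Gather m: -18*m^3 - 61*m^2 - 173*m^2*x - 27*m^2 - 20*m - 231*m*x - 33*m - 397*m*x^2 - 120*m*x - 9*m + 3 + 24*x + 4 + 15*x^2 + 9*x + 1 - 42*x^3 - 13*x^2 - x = -18*m^3 + m^2*(-173*x - 88) + m*(-397*x^2 - 351*x - 62) - 42*x^3 + 2*x^2 + 32*x + 8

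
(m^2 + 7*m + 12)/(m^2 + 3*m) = (m + 4)/m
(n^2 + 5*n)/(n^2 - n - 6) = n*(n + 5)/(n^2 - n - 6)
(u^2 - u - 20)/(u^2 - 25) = (u + 4)/(u + 5)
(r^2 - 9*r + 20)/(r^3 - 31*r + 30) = (r - 4)/(r^2 + 5*r - 6)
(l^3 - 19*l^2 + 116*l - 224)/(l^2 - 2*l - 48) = (l^2 - 11*l + 28)/(l + 6)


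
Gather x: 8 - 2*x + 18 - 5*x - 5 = 21 - 7*x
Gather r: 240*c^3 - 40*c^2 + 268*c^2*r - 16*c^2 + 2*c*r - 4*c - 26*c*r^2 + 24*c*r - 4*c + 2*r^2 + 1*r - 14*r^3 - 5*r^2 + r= 240*c^3 - 56*c^2 - 8*c - 14*r^3 + r^2*(-26*c - 3) + r*(268*c^2 + 26*c + 2)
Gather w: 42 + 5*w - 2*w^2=-2*w^2 + 5*w + 42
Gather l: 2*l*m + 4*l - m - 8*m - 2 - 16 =l*(2*m + 4) - 9*m - 18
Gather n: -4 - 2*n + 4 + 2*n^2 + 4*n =2*n^2 + 2*n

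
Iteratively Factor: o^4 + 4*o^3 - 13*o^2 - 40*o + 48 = (o + 4)*(o^3 - 13*o + 12) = (o - 1)*(o + 4)*(o^2 + o - 12) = (o - 1)*(o + 4)^2*(o - 3)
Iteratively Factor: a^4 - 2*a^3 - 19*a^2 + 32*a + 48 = (a - 4)*(a^3 + 2*a^2 - 11*a - 12) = (a - 4)*(a + 1)*(a^2 + a - 12) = (a - 4)*(a - 3)*(a + 1)*(a + 4)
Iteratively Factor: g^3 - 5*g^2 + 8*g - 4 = (g - 2)*(g^2 - 3*g + 2) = (g - 2)^2*(g - 1)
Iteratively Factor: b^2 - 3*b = (b - 3)*(b)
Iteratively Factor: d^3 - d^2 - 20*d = (d)*(d^2 - d - 20) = d*(d + 4)*(d - 5)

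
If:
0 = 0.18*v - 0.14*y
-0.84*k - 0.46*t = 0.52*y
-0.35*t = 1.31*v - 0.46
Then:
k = 0.975132275132275*y - 0.719727891156463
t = 1.31428571428571 - 2.91111111111111*y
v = 0.777777777777778*y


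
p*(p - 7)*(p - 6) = p^3 - 13*p^2 + 42*p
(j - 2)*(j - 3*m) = j^2 - 3*j*m - 2*j + 6*m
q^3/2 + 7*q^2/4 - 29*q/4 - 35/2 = (q/2 + 1)*(q - 7/2)*(q + 5)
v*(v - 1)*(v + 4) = v^3 + 3*v^2 - 4*v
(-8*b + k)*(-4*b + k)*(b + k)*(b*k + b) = 32*b^4*k + 32*b^4 + 20*b^3*k^2 + 20*b^3*k - 11*b^2*k^3 - 11*b^2*k^2 + b*k^4 + b*k^3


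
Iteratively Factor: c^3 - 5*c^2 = (c)*(c^2 - 5*c) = c^2*(c - 5)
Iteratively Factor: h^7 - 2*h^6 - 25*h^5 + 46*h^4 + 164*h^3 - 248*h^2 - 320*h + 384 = (h - 2)*(h^6 - 25*h^4 - 4*h^3 + 156*h^2 + 64*h - 192) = (h - 4)*(h - 2)*(h^5 + 4*h^4 - 9*h^3 - 40*h^2 - 4*h + 48) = (h - 4)*(h - 2)*(h + 2)*(h^4 + 2*h^3 - 13*h^2 - 14*h + 24) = (h - 4)*(h - 2)*(h + 2)*(h + 4)*(h^3 - 2*h^2 - 5*h + 6) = (h - 4)*(h - 3)*(h - 2)*(h + 2)*(h + 4)*(h^2 + h - 2) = (h - 4)*(h - 3)*(h - 2)*(h + 2)^2*(h + 4)*(h - 1)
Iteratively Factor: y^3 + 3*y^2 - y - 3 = (y + 3)*(y^2 - 1) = (y - 1)*(y + 3)*(y + 1)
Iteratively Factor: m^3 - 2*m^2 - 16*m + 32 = (m - 4)*(m^2 + 2*m - 8) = (m - 4)*(m + 4)*(m - 2)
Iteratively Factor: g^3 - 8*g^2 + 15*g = (g)*(g^2 - 8*g + 15) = g*(g - 3)*(g - 5)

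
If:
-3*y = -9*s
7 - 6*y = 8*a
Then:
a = 7/8 - 3*y/4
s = y/3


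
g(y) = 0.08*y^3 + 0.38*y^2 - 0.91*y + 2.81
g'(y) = 0.24*y^2 + 0.76*y - 0.91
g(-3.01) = 6.81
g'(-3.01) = -1.02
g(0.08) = 2.74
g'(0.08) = -0.85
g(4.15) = 11.30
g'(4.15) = 6.38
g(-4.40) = 7.36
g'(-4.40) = 0.39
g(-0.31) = 3.13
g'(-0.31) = -1.12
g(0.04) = 2.77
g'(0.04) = -0.88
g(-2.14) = 5.71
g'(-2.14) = -1.44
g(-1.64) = 4.97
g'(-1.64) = -1.51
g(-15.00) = -168.04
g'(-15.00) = 41.69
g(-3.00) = 6.80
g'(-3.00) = -1.03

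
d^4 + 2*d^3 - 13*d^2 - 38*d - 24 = (d - 4)*(d + 1)*(d + 2)*(d + 3)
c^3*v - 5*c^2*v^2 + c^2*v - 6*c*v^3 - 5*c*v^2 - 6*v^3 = (c - 6*v)*(c + v)*(c*v + v)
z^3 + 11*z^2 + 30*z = z*(z + 5)*(z + 6)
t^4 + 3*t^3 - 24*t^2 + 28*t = t*(t - 2)^2*(t + 7)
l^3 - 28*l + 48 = (l - 4)*(l - 2)*(l + 6)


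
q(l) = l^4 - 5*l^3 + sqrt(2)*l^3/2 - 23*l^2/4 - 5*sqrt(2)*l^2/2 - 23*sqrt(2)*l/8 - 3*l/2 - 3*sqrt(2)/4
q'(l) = 4*l^3 - 15*l^2 + 3*sqrt(2)*l^2/2 - 23*l/2 - 5*sqrt(2)*l - 23*sqrt(2)/8 - 3/2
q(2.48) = -99.63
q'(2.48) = -69.82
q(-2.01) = 23.80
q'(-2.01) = -52.75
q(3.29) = -155.59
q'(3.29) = -63.62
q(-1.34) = 3.28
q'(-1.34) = -13.43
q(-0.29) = -0.12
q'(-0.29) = -1.36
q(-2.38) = 49.55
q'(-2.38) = -88.24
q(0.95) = -17.59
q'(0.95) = -31.40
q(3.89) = -186.94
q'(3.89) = -37.23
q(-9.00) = 8987.42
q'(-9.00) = -3797.60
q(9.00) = 2628.20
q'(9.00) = 1700.12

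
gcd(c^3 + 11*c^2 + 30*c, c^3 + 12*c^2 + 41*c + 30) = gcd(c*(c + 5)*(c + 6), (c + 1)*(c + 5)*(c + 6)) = c^2 + 11*c + 30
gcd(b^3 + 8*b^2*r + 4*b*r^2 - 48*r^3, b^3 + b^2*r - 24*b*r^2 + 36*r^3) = -b^2 - 4*b*r + 12*r^2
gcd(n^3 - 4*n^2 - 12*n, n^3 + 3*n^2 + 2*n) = n^2 + 2*n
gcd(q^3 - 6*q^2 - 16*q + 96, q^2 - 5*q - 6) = q - 6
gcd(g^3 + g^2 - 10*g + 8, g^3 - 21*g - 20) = g + 4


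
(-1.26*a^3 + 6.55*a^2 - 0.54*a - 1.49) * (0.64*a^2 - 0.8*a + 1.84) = -0.8064*a^5 + 5.2*a^4 - 7.904*a^3 + 11.5304*a^2 + 0.1984*a - 2.7416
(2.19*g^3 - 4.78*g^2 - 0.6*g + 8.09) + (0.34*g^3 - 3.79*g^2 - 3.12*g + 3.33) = 2.53*g^3 - 8.57*g^2 - 3.72*g + 11.42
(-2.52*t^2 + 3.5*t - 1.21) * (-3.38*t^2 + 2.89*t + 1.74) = 8.5176*t^4 - 19.1128*t^3 + 9.82*t^2 + 2.5931*t - 2.1054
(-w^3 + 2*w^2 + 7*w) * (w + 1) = -w^4 + w^3 + 9*w^2 + 7*w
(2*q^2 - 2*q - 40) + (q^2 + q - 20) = 3*q^2 - q - 60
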